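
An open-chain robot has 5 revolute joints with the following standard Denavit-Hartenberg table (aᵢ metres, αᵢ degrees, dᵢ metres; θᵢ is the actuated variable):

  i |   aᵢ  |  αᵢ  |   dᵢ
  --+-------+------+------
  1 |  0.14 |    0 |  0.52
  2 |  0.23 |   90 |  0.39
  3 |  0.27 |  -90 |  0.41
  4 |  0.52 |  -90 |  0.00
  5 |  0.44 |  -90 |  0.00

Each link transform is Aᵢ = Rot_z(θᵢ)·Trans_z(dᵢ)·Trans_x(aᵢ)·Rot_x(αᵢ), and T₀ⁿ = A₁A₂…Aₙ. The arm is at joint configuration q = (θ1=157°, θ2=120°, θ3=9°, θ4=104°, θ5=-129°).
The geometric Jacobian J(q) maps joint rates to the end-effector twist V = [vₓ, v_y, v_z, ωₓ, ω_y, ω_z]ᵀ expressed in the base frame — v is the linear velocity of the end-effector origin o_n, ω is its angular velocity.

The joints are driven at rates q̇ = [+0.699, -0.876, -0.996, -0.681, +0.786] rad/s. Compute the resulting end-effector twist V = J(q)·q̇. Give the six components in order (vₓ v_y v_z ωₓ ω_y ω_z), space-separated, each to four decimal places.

0.2413 -0.4576 0.0754 0.7210 0.7401 -0.9689

o_n = [-0.2548, -0.3487, 1.2808]
J₁: ẑ×o_n = [0.3487, -0.2548, 0.0000], ω = ẑ
J2: z=[0.0000, 0.0000, 1.0000] o=[-0.1289, 0.0547, 0.5200] → [0.4034, -0.1259, 0.0000, 0.0000, 0.0000, 1.0000]
J3: z=[-0.9925, -0.1219, 0.0000] o=[-0.1008, -0.1736, 0.9100] → [-0.0452, 0.3680, 0.1551, -0.9925, -0.1219, 0.0000]
J4: z=[-0.0191, 0.1553, 0.9877] o=[-0.4753, -0.4882, 0.9522] → [-0.0868, 0.2241, -0.0369, -0.0191, 0.1553, 0.9877]
J5: z=[-0.3569, 0.9217, -0.1518] o=[0.0104, -0.3034, 0.9326] → [0.3141, 0.1645, 0.2606, -0.3569, 0.9217, -0.1518]
V = J·q̇ = [0.2413, -0.4576, 0.0754, 0.7210, 0.7401, -0.9689]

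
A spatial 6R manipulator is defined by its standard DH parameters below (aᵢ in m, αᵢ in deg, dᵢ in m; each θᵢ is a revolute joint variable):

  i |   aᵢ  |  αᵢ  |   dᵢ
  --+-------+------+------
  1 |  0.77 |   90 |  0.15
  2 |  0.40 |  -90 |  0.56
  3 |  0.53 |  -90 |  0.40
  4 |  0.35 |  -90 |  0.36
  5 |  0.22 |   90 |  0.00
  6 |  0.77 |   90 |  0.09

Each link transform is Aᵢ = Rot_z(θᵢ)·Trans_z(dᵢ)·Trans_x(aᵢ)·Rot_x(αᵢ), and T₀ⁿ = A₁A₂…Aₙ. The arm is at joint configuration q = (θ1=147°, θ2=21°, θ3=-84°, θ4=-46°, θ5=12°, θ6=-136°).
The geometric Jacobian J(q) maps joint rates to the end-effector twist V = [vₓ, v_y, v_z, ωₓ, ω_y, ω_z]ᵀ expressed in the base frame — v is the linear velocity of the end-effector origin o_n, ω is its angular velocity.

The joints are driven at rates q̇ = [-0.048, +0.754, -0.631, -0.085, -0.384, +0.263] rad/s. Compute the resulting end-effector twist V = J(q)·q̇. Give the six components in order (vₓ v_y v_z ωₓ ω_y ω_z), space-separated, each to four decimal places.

1.1117 -0.3264 0.4753 0.0595 0.5564 -0.2989

o_n = [-0.7651, 1.3070, 1.2329]
J₁: ẑ×o_n = [-1.3070, -0.7651, 0.0000], ω = ẑ
J2: z=[0.5446, 0.8387, 0.0000] o=[-0.6458, 0.4194, 0.1500] → [0.9082, -0.5898, 0.5835, 0.5446, 0.8387, 0.0000]
J3: z=[0.3006, -0.1952, 0.9336] o=[-0.6540, 1.0924, 0.2933] → [-0.3837, -0.3862, 0.0428, 0.3006, -0.1952, 0.9336]
J4: z=[-0.8356, 0.4180, 0.3564] o=[-0.2900, 1.4846, 0.6866] → [0.2916, 0.2872, 0.3469, -0.8356, 0.4180, 0.3564]
J5: z=[0.1220, 0.7738, -0.6216] o=[-0.4034, 1.8016, 1.0591] → [-0.1729, 0.2036, 0.2196, 0.1220, 0.7738, -0.6216]
J6: z=[-0.7060, 0.5078, 0.4937] o=[-0.2499, 1.8849, 1.1929] → [0.3056, -0.2261, 0.6696, -0.7060, 0.5078, 0.4937]
V = J·q̇ = [1.1117, -0.3264, 0.4753, 0.0595, 0.5564, -0.2989]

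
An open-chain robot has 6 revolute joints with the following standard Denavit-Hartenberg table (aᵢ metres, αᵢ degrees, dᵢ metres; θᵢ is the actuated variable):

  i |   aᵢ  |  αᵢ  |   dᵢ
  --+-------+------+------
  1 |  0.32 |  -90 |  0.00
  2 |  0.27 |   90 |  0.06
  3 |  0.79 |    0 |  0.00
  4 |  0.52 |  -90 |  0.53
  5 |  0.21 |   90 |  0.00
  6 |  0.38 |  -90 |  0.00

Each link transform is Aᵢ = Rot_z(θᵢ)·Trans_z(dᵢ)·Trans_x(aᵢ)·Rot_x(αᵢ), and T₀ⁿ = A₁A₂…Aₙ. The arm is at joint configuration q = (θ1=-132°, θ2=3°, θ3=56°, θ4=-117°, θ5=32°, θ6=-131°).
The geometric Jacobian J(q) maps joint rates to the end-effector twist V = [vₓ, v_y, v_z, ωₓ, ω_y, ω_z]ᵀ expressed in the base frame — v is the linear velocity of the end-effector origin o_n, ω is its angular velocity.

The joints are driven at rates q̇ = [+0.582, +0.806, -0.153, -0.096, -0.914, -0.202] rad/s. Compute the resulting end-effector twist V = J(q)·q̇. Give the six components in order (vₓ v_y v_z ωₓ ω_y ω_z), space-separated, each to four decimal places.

0.2680 -0.6412 -0.5824 0.9228 0.3427 0.2068

o_n = [-0.5874, -0.8769, 0.5136]
J₁: ẑ×o_n = [0.8769, -0.5874, 0.0000], ω = ẑ
J2: z=[0.7431, -0.6691, 0.0000] o=[-0.2141, -0.2378, 0.0000] → [-0.3437, -0.3817, -0.7247, 0.7431, -0.6691, 0.0000]
J3: z=[-0.0350, -0.0389, 0.9986] o=[-0.3500, -0.4783, -0.0141] → [0.3775, -0.2187, 0.0047, -0.0350, -0.0389, 0.9986]
J4: z=[-0.0350, -0.0389, 0.9986] o=[-0.1584, -1.2444, -0.0373] → [-0.3884, -0.4091, -0.0296, -0.0350, -0.0389, 0.9986]
J5: z=[-0.2241, -0.9735, -0.0458] o=[-0.6834, -1.1478, 0.4788] → [-0.0215, 0.0034, 0.0328, -0.2241, -0.9735, -0.0458]
J6: z=[-0.5458, 0.0865, 0.8334] o=[-0.8530, -1.1033, 0.3632] → [-0.1757, 0.3034, -0.1465, -0.5458, 0.0865, 0.8334]
V = J·q̇ = [0.2680, -0.6412, -0.5824, 0.9228, 0.3427, 0.2068]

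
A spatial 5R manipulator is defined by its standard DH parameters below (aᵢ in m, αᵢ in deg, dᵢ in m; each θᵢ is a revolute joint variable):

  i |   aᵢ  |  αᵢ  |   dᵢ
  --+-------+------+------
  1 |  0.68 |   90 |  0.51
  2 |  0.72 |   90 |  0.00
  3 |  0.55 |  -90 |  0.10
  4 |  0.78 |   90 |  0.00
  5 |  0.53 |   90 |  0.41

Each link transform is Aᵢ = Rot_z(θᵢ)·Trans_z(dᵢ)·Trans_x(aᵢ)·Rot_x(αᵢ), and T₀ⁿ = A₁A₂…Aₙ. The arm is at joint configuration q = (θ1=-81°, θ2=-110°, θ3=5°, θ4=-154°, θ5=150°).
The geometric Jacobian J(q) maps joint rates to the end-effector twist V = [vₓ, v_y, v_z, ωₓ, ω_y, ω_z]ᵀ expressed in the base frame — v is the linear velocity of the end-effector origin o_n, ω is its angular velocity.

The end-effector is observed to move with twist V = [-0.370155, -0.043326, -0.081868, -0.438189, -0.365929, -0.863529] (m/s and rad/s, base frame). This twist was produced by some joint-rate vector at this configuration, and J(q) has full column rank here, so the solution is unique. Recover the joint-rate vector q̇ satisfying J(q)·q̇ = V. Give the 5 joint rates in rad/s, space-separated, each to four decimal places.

o_n = [-0.1843, -0.5697, -0.2651]
J₁: ẑ×o_n = [0.5697, -0.1843, 0.0000], ω = ẑ
J2: z=[-0.9877, -0.1564, 0.0000] o=[0.1064, -0.6716, 0.5100] → [0.1213, -0.7656, -0.1461, -0.9877, -0.1564, 0.0000]
J3: z=[-0.1470, 0.9281, 0.3420] o=[0.0679, -0.4284, -0.1666] → [-0.0431, -0.1007, 0.2548, -0.1470, 0.9281, 0.3420]
J4: z=[-0.9793, -0.1853, 0.0819] o=[-0.0235, -0.1580, -0.6472] → [-0.0371, 0.3610, 0.3734, -0.9793, -0.1853, 0.0819]
J5: z=[0.1932, -0.9757, 0.1030] o=[0.0239, -0.0670, 0.1260] → [0.4334, 0.0541, -0.3003, 0.1932, -0.9757, 0.1030]
q̇ = J⁺·V = [-0.8360, 0.3550, -0.1570, 0.1410, 0.1420]

-0.8360 0.3550 -0.1570 0.1410 0.1420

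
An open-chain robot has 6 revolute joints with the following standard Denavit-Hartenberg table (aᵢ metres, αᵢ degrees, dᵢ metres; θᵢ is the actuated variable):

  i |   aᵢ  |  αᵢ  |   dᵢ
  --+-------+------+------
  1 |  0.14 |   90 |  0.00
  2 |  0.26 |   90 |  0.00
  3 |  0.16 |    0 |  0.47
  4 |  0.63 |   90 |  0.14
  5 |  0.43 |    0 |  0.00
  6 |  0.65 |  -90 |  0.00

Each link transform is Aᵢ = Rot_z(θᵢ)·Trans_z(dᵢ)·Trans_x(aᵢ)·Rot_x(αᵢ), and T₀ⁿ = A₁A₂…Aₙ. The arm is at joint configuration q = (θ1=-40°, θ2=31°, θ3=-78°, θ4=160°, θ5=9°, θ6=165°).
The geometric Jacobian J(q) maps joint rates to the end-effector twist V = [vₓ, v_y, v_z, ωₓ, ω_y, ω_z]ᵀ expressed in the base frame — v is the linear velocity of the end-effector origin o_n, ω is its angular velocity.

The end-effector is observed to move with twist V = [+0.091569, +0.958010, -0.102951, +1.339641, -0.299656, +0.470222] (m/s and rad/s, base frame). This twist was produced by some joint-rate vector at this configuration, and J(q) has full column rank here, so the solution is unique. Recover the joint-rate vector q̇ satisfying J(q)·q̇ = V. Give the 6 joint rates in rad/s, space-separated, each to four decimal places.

0.9990 -0.5230 0.6470 0.4340 0.0020 0.7780

o_n = [0.4719, -0.7194, -0.4585]
J₁: ẑ×o_n = [0.7194, 0.4719, -0.0000], ω = ẑ
J2: z=[-0.6428, -0.7660, 0.0000] o=[0.1072, -0.0900, 0.0000] → [0.3512, -0.2947, 0.6839, -0.6428, -0.7660, 0.0000]
J3: z=[0.3945, -0.3311, -0.8572] o=[0.2780, -0.2332, 0.1339] → [-0.2206, 0.0675, -0.1276, 0.3945, -0.3311, -0.8572]
J4: z=[0.3945, -0.3311, -0.8572] o=[0.5858, -0.2873, -0.2518] → [-0.3020, 0.1792, -0.2082, 0.3945, -0.3311, -0.8572]
J5: z=[0.7397, -0.4390, 0.5100] o=[0.2976, -0.8599, -0.3267] → [-0.0138, 0.1863, 0.1804, 0.7397, -0.4390, 0.5100]
J6: z=[0.7397, -0.4390, 0.5100] o=[0.0927, -1.2369, -0.3539] → [-0.2180, 0.2708, 0.5492, 0.7397, -0.4390, 0.5100]
q̇ = J⁺·V = [0.9990, -0.5230, 0.6470, 0.4340, 0.0020, 0.7780]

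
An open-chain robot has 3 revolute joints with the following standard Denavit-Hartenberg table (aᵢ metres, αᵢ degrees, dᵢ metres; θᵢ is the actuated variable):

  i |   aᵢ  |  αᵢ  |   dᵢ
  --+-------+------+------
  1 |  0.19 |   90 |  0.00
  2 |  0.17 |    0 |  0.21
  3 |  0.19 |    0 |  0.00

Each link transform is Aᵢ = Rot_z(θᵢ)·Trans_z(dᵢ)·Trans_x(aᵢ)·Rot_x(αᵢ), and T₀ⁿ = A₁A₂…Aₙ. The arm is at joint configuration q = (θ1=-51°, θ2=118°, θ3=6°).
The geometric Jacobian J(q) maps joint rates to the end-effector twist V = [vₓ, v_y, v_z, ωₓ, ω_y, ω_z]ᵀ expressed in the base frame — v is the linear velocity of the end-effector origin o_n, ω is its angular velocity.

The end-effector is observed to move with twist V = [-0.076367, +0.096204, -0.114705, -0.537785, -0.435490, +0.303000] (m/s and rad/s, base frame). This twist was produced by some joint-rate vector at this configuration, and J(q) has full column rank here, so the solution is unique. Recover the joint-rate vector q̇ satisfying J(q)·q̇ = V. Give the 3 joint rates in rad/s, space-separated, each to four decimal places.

0.3030 0.5160 0.1760

o_n = [-0.1607, -0.1352, 0.3076]
J₁: ẑ×o_n = [0.1352, -0.1607, 0.0000], ω = ẑ
J2: z=[-0.7771, -0.6293, 0.0000] o=[0.1196, -0.1477, 0.0000] → [-0.1936, 0.2391, -0.1861, -0.7771, -0.6293, 0.0000]
J3: z=[-0.7771, -0.6293, 0.0000] o=[-0.0939, -0.2178, 0.1501] → [-0.0991, 0.1224, -0.1062, -0.7771, -0.6293, 0.0000]
q̇ = J⁺·V = [0.3030, 0.5160, 0.1760]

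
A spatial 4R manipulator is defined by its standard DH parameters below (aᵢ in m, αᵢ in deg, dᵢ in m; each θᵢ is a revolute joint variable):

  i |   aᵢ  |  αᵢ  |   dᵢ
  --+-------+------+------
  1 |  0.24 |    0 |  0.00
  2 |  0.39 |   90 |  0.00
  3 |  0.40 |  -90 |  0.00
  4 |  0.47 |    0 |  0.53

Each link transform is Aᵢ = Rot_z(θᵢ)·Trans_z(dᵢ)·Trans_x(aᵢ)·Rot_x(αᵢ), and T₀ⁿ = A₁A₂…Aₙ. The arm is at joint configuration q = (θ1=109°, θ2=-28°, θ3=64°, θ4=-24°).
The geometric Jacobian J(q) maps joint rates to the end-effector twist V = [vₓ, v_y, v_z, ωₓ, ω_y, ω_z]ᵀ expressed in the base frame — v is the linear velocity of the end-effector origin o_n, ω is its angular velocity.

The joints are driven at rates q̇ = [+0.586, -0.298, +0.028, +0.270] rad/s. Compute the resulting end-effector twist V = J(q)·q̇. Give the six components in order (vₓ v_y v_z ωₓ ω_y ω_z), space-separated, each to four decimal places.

-0.3185 0.0345 0.0432 -0.0103 -0.2441 0.4064

o_n = [0.1540, 0.4708, 0.9778]
J₁: ẑ×o_n = [-0.4708, 0.1540, 0.0000], ω = ẑ
J2: z=[0.0000, 0.0000, 1.0000] o=[-0.0781, 0.2269, 0.0000] → [-0.2439, 0.2322, 0.0000, 0.0000, 0.0000, 1.0000]
J3: z=[0.9877, -0.1564, 0.0000] o=[-0.0171, 0.6121, 0.0000] → [-0.1530, -0.9657, -0.1128, 0.9877, -0.1564, 0.0000]
J4: z=[-0.1406, -0.8877, 0.4384] o=[0.0103, 0.7853, 0.3595] → [-0.4110, 0.1499, 0.1718, -0.1406, -0.8877, 0.4384]
V = J·q̇ = [-0.3185, 0.0345, 0.0432, -0.0103, -0.2441, 0.4064]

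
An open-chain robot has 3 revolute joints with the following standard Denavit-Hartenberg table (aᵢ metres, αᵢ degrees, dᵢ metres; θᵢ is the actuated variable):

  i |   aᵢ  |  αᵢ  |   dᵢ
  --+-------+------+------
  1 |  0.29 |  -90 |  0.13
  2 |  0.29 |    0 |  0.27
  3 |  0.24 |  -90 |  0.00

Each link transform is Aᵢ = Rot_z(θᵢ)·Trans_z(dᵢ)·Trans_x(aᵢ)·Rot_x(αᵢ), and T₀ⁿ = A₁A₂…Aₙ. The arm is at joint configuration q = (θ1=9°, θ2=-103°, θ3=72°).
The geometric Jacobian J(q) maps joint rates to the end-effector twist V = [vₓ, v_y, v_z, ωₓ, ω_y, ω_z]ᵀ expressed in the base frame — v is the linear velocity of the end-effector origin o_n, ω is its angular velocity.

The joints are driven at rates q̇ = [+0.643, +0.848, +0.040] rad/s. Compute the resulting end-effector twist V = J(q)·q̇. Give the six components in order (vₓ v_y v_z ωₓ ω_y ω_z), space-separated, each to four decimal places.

o_n = [0.3829, 0.3340, 0.5362]
J₁: ẑ×o_n = [-0.3340, 0.3829, 0.0000], ω = ẑ
J2: z=[-0.1564, 0.9877, 0.0000] o=[0.2864, 0.0454, 0.1300] → [0.4012, 0.0635, -0.1405, -0.1564, 0.9877, 0.0000]
J3: z=[-0.1564, 0.9877, 0.0000] o=[0.1798, 0.3018, 0.4126] → [0.1221, 0.0193, -0.2057, -0.1564, 0.9877, 0.0000]
V = J·q̇ = [0.1303, 0.3009, -0.1274, -0.1389, 0.8771, 0.6430]

0.1303 0.3009 -0.1274 -0.1389 0.8771 0.6430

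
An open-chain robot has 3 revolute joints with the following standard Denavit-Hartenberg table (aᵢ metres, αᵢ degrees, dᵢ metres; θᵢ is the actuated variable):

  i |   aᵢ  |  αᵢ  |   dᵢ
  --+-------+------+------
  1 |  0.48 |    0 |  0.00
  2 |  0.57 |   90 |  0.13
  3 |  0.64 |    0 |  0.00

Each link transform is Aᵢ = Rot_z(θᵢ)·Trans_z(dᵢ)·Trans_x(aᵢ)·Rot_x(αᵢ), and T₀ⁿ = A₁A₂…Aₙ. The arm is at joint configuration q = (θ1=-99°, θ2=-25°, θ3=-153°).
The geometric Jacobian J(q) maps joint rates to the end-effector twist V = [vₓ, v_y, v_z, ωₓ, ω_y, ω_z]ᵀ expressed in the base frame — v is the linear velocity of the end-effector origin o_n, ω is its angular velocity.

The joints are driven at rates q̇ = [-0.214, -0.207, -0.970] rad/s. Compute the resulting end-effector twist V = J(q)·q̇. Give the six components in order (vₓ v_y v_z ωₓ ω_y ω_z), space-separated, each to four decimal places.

o_n = [-0.0750, -0.4739, -0.1606]
J₁: ẑ×o_n = [0.4739, -0.0750, 0.0000], ω = ẑ
J2: z=[0.0000, 0.0000, 1.0000] o=[-0.0751, -0.4741, 0.0000] → [-0.0002, 0.0001, 0.0000, 0.0000, 0.0000, 1.0000]
J3: z=[-0.8290, 0.5592, 0.0000] o=[-0.3938, -0.9466, 0.1300] → [-0.1625, -0.2409, -0.5702, -0.8290, 0.5592, 0.0000]
V = J·q̇ = [0.0562, 0.2497, 0.5531, 0.8042, -0.5424, -0.4210]

0.0562 0.2497 0.5531 0.8042 -0.5424 -0.4210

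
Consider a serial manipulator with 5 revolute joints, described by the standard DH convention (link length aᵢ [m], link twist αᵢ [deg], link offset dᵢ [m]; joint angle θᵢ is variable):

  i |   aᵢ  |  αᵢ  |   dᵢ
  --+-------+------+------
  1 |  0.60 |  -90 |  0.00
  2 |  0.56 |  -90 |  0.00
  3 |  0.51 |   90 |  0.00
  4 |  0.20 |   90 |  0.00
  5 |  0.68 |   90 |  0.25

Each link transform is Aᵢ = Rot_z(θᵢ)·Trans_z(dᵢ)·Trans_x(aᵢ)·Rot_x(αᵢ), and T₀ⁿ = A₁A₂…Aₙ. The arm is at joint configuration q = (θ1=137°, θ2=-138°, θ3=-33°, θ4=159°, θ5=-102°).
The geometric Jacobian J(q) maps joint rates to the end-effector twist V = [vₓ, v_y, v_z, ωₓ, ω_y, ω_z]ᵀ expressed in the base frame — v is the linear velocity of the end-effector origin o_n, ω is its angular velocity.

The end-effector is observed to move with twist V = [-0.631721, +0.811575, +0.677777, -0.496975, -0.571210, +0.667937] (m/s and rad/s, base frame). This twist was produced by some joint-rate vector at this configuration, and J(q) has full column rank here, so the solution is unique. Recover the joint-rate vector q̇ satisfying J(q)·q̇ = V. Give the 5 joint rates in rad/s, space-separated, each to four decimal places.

0.7410 0.7830 0.0300 -0.0060 -0.1090

o_n = [0.3644, 0.0172, 1.1119]
J₁: ẑ×o_n = [-0.0172, 0.3644, 0.0000], ω = ẑ
J2: z=[-0.6820, -0.7314, 0.0000] o=[-0.4388, 0.4092, 0.0000] → [-0.8132, 0.7583, 0.8547, -0.6820, -0.7314, 0.0000]
J3: z=[-0.4894, 0.4563, 0.7431] o=[-0.1345, 0.1254, 0.3747] → [0.4168, 0.7315, -0.1747, -0.4894, 0.4563, 0.7431]
J4: z=[-0.8680, -0.3373, -0.3644] o=[-0.0914, -0.2945, 0.6609] → [-0.0385, 0.2254, -0.1169, -0.8680, -0.3373, -0.3644]
J5: z=[-0.4266, 0.1310, 0.8949] o=[-0.1422, -0.1081, 0.6094] → [-0.0463, 0.6678, -0.1198, -0.4266, 0.1310, 0.8949]
q̇ = J⁺·V = [0.7410, 0.7830, 0.0300, -0.0060, -0.1090]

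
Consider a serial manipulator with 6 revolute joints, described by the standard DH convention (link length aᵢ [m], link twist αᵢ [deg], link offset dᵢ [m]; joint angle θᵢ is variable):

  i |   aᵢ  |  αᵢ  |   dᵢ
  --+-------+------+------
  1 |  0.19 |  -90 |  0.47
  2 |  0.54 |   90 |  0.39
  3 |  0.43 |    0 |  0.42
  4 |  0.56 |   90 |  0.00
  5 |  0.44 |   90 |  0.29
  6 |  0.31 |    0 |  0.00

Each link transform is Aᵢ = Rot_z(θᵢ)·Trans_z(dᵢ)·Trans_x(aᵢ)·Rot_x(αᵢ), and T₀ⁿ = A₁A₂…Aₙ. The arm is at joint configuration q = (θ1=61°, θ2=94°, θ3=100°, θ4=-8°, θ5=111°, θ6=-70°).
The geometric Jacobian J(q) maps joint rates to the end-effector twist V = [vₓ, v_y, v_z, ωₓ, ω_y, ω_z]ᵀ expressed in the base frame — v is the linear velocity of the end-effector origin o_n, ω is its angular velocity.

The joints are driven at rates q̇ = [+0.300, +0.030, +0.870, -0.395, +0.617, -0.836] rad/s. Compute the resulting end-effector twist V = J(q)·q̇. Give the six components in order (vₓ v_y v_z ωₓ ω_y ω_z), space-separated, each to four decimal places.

o_n = [-0.5034, 1.5207, -0.0451]
J₁: ẑ×o_n = [-1.5207, -0.5034, 0.0000], ω = ẑ
J2: z=[-0.8746, 0.4848, 0.0000] o=[0.0921, 0.1662, 0.4700] → [-0.2497, -0.4505, -0.8960, -0.8746, 0.4848, 0.0000]
J3: z=[0.4836, 0.8725, -0.0698] o=[-0.2672, 0.3223, -0.0687] → [0.1042, 0.0051, 0.7856, 0.4836, 0.8725, -0.0698]
J4: z=[0.4836, 0.8725, -0.0698] o=[-0.4320, 0.8986, -0.0235] → [0.0246, 0.0154, 0.3632, 0.4836, 0.8725, -0.0698]
J5: z=[-0.0643, -0.0441, -0.9970] o=[-0.9208, 1.1711, -0.0040] → [0.3503, -0.4188, -0.0041, -0.0643, -0.0441, -0.9970]
J6: z=[-0.6416, 0.7670, 0.0075] o=[-0.6032, 1.4400, -0.3273] → [0.2158, 0.1818, -0.1283, -0.6416, 0.7670, 0.0075]
V = J·q̇ = [-0.3470, -0.5766, 0.6179, 0.7002, -0.2394, -0.3545]

-0.3470 -0.5766 0.6179 0.7002 -0.2394 -0.3545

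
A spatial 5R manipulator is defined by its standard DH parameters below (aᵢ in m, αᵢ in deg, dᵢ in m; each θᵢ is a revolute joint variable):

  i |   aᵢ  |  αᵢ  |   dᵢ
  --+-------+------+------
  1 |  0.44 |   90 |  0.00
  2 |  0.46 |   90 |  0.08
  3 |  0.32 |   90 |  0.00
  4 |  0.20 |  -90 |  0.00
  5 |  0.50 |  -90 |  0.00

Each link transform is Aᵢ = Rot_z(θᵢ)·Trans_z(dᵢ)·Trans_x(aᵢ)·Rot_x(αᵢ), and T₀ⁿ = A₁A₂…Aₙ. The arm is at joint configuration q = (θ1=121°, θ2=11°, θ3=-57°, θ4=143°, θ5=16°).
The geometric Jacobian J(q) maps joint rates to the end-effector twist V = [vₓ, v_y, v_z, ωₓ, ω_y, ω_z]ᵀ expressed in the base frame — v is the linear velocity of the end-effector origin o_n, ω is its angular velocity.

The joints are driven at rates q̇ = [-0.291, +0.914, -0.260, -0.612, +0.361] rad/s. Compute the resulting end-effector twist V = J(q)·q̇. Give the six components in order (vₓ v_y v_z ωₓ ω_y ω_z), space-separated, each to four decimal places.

o_n = [-0.2027, 1.0024, -0.3155]
J₁: ẑ×o_n = [-1.0024, -0.2027, 0.0000], ω = ẑ
J2: z=[0.8572, 0.5150, 0.0000] o=[-0.2266, 0.3772, 0.0000] → [-0.1625, 0.2704, 0.5236, 0.8572, 0.5150, 0.0000]
J3: z=[-0.0983, 0.1636, -0.9816] o=[-0.3906, 0.8054, 0.0878] → [0.1274, -0.2241, -0.0501, -0.0983, 0.1636, -0.9816]
J4: z=[-0.0428, -0.9862, -0.1600] o=[-0.7088, 0.8138, 0.1210] → [0.4607, -0.0997, 0.4910, -0.0428, -0.9862, -0.1600]
J5: z=[0.6768, -0.1465, 0.7214] o=[-0.5618, 0.8293, -0.0137] → [-0.0807, 0.4633, 0.1698, 0.6768, -0.1465, 0.7214]
V = J·q̇ = [-0.2010, 0.5927, 0.2524, 1.0796, 0.9789, 0.3226]

-0.2010 0.5927 0.2524 1.0796 0.9789 0.3226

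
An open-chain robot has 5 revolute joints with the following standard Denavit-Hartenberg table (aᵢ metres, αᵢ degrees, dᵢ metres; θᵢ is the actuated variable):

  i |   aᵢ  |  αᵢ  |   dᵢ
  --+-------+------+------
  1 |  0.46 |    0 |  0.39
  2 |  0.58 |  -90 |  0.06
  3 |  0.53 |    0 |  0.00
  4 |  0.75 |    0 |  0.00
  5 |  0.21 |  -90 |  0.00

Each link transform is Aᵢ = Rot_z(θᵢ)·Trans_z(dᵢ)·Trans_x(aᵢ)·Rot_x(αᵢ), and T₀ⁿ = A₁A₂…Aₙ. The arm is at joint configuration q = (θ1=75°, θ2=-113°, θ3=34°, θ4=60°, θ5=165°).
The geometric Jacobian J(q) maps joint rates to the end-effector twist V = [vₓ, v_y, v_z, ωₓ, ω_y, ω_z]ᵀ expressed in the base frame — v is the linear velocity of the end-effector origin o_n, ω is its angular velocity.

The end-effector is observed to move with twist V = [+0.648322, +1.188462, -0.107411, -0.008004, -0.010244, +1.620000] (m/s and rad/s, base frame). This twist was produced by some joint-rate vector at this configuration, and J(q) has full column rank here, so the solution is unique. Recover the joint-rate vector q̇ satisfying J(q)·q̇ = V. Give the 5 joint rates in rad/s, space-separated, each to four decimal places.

0.9240 0.6960 0.2060 -0.5190 0.3000

o_n = [0.8495, -0.1264, -0.3884]
J₁: ẑ×o_n = [0.1264, 0.8495, -0.0000], ω = ẑ
J2: z=[0.0000, 0.0000, 1.0000] o=[0.1191, 0.4443, 0.3900] → [0.5707, 0.7305, -0.0000, 0.0000, 0.0000, 1.0000]
J3: z=[0.6157, 0.7880, 0.0000] o=[0.5761, 0.0872, 0.4500] → [-0.6607, 0.5162, -0.3470, 0.6157, 0.7880, 0.0000]
J4: z=[0.6157, 0.7880, 0.0000] o=[0.9223, -0.1833, 0.1536] → [-0.4271, 0.3337, 0.0924, 0.6157, 0.7880, 0.0000]
J5: z=[0.6157, 0.7880, 0.0000] o=[0.8811, -0.1511, -0.5945] → [0.1624, -0.1269, 0.0401, 0.6157, 0.7880, 0.0000]
q̇ = J⁺·V = [0.9240, 0.6960, 0.2060, -0.5190, 0.3000]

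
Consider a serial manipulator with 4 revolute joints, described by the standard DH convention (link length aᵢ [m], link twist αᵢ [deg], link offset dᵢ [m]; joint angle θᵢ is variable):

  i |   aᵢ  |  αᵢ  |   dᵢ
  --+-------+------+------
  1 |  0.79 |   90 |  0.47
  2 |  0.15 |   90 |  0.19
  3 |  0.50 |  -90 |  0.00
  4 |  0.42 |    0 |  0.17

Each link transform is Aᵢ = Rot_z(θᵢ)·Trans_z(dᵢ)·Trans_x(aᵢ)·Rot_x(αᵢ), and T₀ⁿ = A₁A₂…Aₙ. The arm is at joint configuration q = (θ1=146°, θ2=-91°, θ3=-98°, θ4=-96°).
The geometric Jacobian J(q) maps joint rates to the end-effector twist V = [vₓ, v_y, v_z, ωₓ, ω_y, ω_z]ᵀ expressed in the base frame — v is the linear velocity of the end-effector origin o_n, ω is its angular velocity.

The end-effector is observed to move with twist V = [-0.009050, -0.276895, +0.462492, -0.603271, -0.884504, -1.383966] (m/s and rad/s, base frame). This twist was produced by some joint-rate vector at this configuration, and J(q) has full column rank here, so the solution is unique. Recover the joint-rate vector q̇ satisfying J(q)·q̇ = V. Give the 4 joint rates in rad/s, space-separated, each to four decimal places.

o_n = [-0.4646, -0.0308, 0.2225]
J₁: ẑ×o_n = [0.0308, -0.4646, 0.0000], ω = ẑ
J2: z=[0.5592, 0.8290, 0.0000] o=[-0.6549, 0.4418, 0.4700] → [-0.2052, 0.1384, -0.4221, 0.5592, 0.8290, 0.0000]
J3: z=[0.8289, -0.5591, 0.0175] o=[-0.5465, 0.5978, 0.3200] → [0.0655, 0.0823, -0.4752, 0.8289, -0.5591, 0.0175]
J4: z=[-0.0635, -0.1250, -0.9901] o=[-0.8244, 0.1880, 0.3896] → [-0.1958, -0.3669, 0.0589, -0.0635, -0.1250, -0.9901]
q̇ = J⁺·V = [-0.4400, -0.9380, -0.0220, 0.9530]

-0.4400 -0.9380 -0.0220 0.9530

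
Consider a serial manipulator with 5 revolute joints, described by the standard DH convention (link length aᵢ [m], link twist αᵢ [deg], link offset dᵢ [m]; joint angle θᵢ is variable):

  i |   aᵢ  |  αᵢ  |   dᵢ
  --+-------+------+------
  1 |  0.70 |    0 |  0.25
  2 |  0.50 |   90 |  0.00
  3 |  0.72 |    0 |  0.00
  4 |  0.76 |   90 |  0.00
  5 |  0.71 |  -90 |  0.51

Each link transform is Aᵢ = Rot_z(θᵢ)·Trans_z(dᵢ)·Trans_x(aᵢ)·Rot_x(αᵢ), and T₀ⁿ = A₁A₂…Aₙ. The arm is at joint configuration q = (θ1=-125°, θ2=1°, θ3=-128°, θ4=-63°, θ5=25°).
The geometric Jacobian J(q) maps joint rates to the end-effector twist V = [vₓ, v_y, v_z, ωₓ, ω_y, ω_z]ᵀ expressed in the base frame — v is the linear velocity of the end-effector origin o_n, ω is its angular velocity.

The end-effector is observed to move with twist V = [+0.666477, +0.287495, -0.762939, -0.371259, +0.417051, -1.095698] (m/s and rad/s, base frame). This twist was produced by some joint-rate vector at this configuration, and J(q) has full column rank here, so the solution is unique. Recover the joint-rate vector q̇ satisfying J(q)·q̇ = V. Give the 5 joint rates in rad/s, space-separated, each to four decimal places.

o_n = [0.0340, 0.6088, 0.4511]
J₁: ẑ×o_n = [-0.6088, 0.0340, 0.0000], ω = ẑ
J2: z=[0.0000, 0.0000, 1.0000] o=[-0.4015, -0.5734, 0.2500] → [-1.1822, 0.4355, 0.0000, 0.0000, 0.0000, 1.0000]
J3: z=[-0.8290, 0.5592, 0.0000] o=[-0.6811, -0.9879, 0.2500] → [0.1124, 0.1667, -1.7237, -0.8290, 0.5592, 0.0000]
J4: z=[-0.8290, 0.5592, 0.0000] o=[-0.4332, -0.6204, -0.3174] → [0.4297, 0.6371, -1.2804, -0.8290, 0.5592, 0.0000]
J5: z=[-0.1067, -0.1582, 0.9816] o=[-0.0160, -0.0019, -0.1724] → [-0.6982, 0.1156, -0.0573, -0.1067, -0.1582, 0.9816]
q̇ = J⁺·V = [-0.7790, 0.3940, 0.2520, 0.2890, -0.7240]

-0.7790 0.3940 0.2520 0.2890 -0.7240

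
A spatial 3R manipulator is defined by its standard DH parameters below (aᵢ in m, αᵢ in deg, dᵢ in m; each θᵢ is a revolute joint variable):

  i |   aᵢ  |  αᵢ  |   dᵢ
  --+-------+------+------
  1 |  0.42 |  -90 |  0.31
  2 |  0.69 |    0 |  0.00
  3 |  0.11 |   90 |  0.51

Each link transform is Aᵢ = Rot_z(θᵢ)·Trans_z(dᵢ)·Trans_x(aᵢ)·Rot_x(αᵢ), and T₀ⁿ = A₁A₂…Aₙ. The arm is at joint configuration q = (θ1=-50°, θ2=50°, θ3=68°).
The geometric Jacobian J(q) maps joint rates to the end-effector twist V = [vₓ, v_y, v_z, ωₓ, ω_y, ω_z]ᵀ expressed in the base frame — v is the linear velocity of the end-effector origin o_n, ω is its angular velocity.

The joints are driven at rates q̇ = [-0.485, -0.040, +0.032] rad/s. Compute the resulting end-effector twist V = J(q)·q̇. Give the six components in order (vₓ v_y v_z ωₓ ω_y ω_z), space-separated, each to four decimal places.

-0.1286 -0.4594 0.0173 -0.0061 -0.0051 -0.4850

o_n = [0.9126, -0.2941, -0.3157]
J₁: ẑ×o_n = [0.2941, 0.9126, -0.0000], ω = ẑ
J2: z=[0.7660, 0.6428, 0.0000] o=[0.2700, -0.3217, 0.3100] → [-0.4022, 0.4793, -0.3919, 0.7660, 0.6428, 0.0000]
J3: z=[0.7660, 0.6428, 0.0000] o=[0.5551, -0.6615, -0.2186] → [-0.0624, 0.0744, 0.0516, 0.7660, 0.6428, 0.0000]
V = J·q̇ = [-0.1286, -0.4594, 0.0173, -0.0061, -0.0051, -0.4850]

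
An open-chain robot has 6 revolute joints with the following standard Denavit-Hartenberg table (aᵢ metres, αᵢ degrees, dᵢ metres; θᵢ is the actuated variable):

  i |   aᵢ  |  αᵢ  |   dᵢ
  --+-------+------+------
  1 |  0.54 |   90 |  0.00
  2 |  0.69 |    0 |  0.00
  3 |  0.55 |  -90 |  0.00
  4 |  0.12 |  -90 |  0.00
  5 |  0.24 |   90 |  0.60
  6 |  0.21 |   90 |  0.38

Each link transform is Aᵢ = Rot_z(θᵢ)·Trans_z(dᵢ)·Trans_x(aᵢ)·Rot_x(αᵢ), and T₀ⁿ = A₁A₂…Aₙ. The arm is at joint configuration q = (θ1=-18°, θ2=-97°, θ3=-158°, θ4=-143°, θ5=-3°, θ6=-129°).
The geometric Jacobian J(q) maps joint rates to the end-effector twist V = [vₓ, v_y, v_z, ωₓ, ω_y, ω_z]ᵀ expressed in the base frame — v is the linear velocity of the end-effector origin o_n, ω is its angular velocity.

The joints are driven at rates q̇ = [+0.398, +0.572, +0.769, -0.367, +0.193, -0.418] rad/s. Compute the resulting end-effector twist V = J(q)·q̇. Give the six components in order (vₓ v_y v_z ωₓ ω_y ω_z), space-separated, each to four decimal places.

o_n = [-0.2259, -0.4249, -0.1597]
J₁: ẑ×o_n = [0.4249, -0.2259, 0.0000], ω = ẑ
J2: z=[-0.3090, -0.9511, 0.0000] o=[0.5136, -0.1669, 0.0000] → [0.1519, -0.0493, -0.6235, -0.3090, -0.9511, 0.0000]
J3: z=[-0.3090, -0.9511, 0.0000] o=[0.4336, -0.1409, -0.6849] → [-0.4995, 0.1623, -0.5394, -0.3090, -0.9511, 0.0000]
J4: z=[-0.9187, 0.2985, -0.2588] o=[0.2982, -0.0969, -0.1536] → [-0.0867, 0.1301, 0.4578, -0.9187, 0.2985, -0.2588]
J5: z=[-0.3949, -0.7114, 0.5813] o=[0.2995, -0.1732, -0.2462] → [0.0848, -0.2712, -0.2744, -0.3949, -0.7114, 0.5813]
J6: z=[-0.9179, 0.3314, -0.2181] o=[0.0535, -0.7488, -0.0855] → [0.0461, -0.0071, -0.2048, -0.9179, 0.3314, -0.2181]
V = J·q̇ = [-0.0992, -0.0904, -0.9068, 0.2302, -1.6607, 0.6963]

-0.0992 -0.0904 -0.9068 0.2302 -1.6607 0.6963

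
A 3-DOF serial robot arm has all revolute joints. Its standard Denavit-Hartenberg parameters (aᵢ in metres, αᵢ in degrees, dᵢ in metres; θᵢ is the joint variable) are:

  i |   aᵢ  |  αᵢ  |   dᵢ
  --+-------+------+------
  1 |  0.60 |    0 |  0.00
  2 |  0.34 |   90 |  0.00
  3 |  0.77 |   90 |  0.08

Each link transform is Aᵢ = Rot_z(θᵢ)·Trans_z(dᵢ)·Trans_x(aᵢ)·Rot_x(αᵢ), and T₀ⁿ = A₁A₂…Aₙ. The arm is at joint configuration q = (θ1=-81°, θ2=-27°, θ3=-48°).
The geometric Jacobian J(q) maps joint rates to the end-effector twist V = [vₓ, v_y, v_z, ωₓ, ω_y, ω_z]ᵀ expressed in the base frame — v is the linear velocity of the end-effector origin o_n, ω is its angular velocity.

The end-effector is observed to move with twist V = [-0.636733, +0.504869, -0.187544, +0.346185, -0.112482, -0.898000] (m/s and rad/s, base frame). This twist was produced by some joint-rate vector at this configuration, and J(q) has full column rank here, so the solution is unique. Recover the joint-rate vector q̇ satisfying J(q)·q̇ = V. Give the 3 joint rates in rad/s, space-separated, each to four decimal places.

0.0120 -0.9100 -0.3640

o_n = [-0.2465, -1.3813, -0.5722]
J₁: ẑ×o_n = [1.3813, -0.2465, 0.0000], ω = ẑ
J2: z=[0.0000, 0.0000, 1.0000] o=[0.0939, -0.5926, 0.0000] → [0.7887, -0.3404, 0.0000, 0.0000, 0.0000, 1.0000]
J3: z=[-0.9511, 0.3090, 0.0000] o=[-0.0112, -0.9160, 0.0000] → [-0.1768, -0.5442, 0.5152, -0.9511, 0.3090, 0.0000]
q̇ = J⁺·V = [0.0120, -0.9100, -0.3640]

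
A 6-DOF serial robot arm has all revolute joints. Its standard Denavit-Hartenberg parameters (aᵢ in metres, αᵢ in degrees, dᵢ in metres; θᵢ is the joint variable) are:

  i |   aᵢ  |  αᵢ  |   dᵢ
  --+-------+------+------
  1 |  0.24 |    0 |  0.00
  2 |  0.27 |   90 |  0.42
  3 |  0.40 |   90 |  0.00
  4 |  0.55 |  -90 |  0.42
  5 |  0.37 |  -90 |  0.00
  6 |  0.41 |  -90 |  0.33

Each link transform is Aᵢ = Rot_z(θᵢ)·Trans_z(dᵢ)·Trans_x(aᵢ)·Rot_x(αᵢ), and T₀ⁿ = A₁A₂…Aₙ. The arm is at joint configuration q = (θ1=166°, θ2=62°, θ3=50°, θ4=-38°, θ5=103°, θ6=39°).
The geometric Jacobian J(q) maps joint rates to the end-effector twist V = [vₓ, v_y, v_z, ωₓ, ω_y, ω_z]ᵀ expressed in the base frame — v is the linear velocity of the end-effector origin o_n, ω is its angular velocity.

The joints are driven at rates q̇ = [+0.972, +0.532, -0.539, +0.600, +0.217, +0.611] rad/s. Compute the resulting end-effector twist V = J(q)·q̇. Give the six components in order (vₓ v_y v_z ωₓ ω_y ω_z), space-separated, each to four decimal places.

o_n = [-0.2668, -0.3512, 0.7627]
J₁: ẑ×o_n = [0.3512, -0.2668, 0.0000], ω = ẑ
J2: z=[0.0000, 0.0000, 1.0000] o=[-0.2329, 0.0581, 0.0000] → [0.4093, -0.0340, 0.0000, 0.0000, 0.0000, 1.0000]
J3: z=[-0.7431, 0.6691, 0.0000] o=[-0.4135, -0.1426, 0.4200] → [0.2293, 0.2547, 0.0569, -0.7431, 0.6691, 0.0000]
J4: z=[-0.5126, -0.5693, -0.6428] o=[-0.5856, -0.3337, 0.7264] → [-0.0319, -0.1863, 0.1904, -0.5126, -0.5693, -0.6428]
J5: z=[-0.8504, 0.2332, 0.4716] o=[-0.7356, -1.0064, 0.7885] → [-0.3150, 0.1992, -0.6665, -0.8504, 0.2332, 0.4716]
J6: z=[-0.2309, 0.6401, -0.7328] o=[-0.5607, -0.7355, 0.9699] → [0.1490, -0.2632, -0.2768, -0.2309, 0.6401, -0.7328]
V = J·q̇ = [0.4390, -0.6441, -0.2302, -0.2326, -0.2605, 0.7729]

0.4390 -0.6441 -0.2302 -0.2326 -0.2605 0.7729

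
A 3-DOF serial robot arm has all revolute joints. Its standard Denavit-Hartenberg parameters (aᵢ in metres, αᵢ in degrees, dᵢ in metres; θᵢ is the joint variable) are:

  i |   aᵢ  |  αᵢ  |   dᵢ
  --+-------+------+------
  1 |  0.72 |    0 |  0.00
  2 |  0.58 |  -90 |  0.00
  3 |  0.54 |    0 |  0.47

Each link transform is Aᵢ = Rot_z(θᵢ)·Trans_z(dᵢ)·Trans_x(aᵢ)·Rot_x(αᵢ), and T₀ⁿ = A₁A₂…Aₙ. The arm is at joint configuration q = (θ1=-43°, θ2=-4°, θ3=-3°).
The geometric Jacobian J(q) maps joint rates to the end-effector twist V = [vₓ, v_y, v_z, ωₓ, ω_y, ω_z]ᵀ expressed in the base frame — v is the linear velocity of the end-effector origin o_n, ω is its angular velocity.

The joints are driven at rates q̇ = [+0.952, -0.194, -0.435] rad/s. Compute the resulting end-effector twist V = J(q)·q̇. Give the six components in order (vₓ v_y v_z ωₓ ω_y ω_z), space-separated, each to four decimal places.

0.8366 1.3494 0.2346 -0.3181 -0.2967 0.7580

o_n = [1.6336, -0.9891, 0.0283]
J₁: ẑ×o_n = [0.9891, 1.6336, -0.0000], ω = ẑ
J2: z=[0.0000, 0.0000, 1.0000] o=[0.5266, -0.4910, 0.0000] → [0.4980, 1.1071, -0.0000, 0.0000, 0.0000, 1.0000]
J3: z=[0.7314, 0.6820, 0.0000] o=[0.9221, -0.9152, 0.0000] → [0.0193, -0.0207, -0.5393, 0.7314, 0.6820, 0.0000]
V = J·q̇ = [0.8366, 1.3494, 0.2346, -0.3181, -0.2967, 0.7580]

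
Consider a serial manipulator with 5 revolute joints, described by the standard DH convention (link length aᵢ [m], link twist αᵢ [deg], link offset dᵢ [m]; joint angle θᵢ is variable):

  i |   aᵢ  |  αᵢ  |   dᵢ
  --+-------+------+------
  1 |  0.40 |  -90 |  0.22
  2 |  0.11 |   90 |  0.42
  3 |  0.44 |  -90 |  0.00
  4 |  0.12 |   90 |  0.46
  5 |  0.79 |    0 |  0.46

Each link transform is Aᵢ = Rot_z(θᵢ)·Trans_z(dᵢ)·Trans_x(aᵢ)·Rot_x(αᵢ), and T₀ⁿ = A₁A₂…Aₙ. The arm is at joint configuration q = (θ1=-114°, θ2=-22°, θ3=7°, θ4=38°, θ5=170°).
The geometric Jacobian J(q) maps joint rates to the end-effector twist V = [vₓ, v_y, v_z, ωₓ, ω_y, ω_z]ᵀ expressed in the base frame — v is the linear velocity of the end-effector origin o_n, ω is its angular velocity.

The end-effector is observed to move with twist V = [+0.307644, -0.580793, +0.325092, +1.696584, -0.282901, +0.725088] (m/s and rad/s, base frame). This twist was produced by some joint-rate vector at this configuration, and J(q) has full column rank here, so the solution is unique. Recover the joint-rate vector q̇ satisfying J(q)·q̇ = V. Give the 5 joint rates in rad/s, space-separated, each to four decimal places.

0.3910 0.7940 0.6850 0.8980 -0.2710

o_n = [0.8116, -0.7284, 1.0217]
J₁: ẑ×o_n = [0.7284, 0.8116, -0.0000], ω = ẑ
J2: z=[0.9135, -0.4067, 0.0000] o=[-0.1627, -0.3654, 0.2200] → [-0.3261, -0.7324, 0.0647, 0.9135, -0.4067, 0.0000]
J3: z=[0.1524, 0.3422, 0.9272] o=[0.1795, -0.6294, 0.2612] → [0.3521, 0.4702, -0.2314, 0.1524, 0.3422, 0.9272]
J4: z=[0.9527, -0.3005, -0.0457] o=[0.0638, -1.0211, 0.4248] → [-0.1660, -0.6028, 0.5036, 0.9527, -0.3005, -0.0457]
J5: z=[-0.0418, -0.2784, 0.9595] o=[0.4659, -1.2688, 0.3705] → [-0.6999, 0.3589, 0.0736, -0.0418, -0.2784, 0.9595]
q̇ = J⁺·V = [0.3910, 0.7940, 0.6850, 0.8980, -0.2710]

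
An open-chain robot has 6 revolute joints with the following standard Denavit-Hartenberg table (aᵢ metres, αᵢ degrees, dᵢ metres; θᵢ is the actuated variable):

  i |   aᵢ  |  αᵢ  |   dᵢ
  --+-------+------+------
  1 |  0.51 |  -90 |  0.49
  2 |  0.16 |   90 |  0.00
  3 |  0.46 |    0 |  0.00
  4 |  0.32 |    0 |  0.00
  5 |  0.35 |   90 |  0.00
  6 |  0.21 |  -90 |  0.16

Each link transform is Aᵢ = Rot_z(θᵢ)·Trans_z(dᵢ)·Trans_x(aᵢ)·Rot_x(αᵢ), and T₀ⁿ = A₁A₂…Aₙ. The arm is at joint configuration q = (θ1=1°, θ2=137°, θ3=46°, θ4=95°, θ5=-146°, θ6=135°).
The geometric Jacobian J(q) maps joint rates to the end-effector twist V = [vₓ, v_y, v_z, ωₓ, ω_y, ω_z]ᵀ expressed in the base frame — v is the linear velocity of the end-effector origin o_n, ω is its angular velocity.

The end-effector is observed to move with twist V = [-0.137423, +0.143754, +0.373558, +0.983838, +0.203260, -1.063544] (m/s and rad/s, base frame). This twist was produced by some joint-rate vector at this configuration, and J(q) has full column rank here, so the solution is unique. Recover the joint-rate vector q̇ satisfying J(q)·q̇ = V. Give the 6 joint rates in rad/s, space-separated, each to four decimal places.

o_n = [0.2996, 0.3606, 0.0966]
J₁: ẑ×o_n = [-0.3606, 0.2996, 0.0000], ω = ẑ
J2: z=[-0.0175, 0.9998, 0.0000] o=[0.5099, 0.0089, 0.4900] → [-0.3934, -0.0069, 0.2042, -0.0175, 0.9998, 0.0000]
J3: z=[0.6819, 0.0119, -0.7314] o=[0.3929, 0.0069, 0.3809] → [0.2553, 0.2621, 0.2423, 0.6819, 0.0119, -0.7314]
J4: z=[0.6819, 0.0119, -0.7314] o=[0.1535, 0.3336, 0.1630] → [0.0189, -0.0616, 0.0167, 0.6819, 0.0119, -0.7314]
J5: z=[0.6819, 0.0119, -0.7314] o=[0.3318, 0.5382, 0.3326] → [-0.1327, 0.1845, -0.1207, 0.6819, 0.0119, -0.7314]
J6: z=[0.0811, -0.9949, 0.0594] o=[0.0774, 0.5032, 0.0948] → [0.0067, 0.0131, 0.2095, 0.0811, -0.9949, 0.0594]
q̇ = J⁺·V = [-0.0740, 0.7250, 0.5620, 0.5590, 0.2760, 0.5410]

-0.0740 0.7250 0.5620 0.5590 0.2760 0.5410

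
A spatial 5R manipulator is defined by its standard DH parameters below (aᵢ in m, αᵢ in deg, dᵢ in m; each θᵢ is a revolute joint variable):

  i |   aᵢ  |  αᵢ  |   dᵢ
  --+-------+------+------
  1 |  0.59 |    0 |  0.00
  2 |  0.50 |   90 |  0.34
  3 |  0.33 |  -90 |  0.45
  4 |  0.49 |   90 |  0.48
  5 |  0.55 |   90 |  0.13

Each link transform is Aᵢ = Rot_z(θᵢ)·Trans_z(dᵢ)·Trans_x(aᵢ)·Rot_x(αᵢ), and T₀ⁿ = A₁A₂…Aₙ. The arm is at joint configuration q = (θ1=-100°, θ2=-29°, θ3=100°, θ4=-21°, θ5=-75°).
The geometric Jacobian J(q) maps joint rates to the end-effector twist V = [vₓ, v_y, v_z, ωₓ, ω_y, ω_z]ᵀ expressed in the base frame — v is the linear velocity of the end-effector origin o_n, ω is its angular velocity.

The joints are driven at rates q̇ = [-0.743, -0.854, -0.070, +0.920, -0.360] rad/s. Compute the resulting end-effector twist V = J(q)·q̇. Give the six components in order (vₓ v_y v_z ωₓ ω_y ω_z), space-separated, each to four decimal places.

0.2628 1.0419 0.1554 0.8999 0.4660 -1.6297

o_n = [-0.9735, -0.3887, 1.2094]
J₁: ẑ×o_n = [0.3887, -0.9735, 0.0000], ω = ẑ
J2: z=[0.0000, 0.0000, 1.0000] o=[-0.1025, -0.5810, 0.0000] → [-0.1923, -0.8711, 0.0000, 0.0000, 0.0000, 1.0000]
J3: z=[-0.7771, 0.6293, 0.0000] o=[-0.4171, -0.9696, 0.3400] → [0.5471, 0.6756, -0.1012, -0.7771, 0.6293, 0.0000]
J4: z=[0.6198, 0.7653, -0.1736] o=[-0.7308, -0.6419, 0.6650] → [0.4606, -0.2952, 0.3427, 0.6198, 0.7653, -0.1736]
J5: z=[-0.7647, 0.5392, -0.3529] o=[-0.5198, -0.1023, 1.0321] → [-0.0055, 0.2957, 0.4637, -0.7647, 0.5392, -0.3529]
V = J·q̇ = [0.2628, 1.0419, 0.1554, 0.8999, 0.4660, -1.6297]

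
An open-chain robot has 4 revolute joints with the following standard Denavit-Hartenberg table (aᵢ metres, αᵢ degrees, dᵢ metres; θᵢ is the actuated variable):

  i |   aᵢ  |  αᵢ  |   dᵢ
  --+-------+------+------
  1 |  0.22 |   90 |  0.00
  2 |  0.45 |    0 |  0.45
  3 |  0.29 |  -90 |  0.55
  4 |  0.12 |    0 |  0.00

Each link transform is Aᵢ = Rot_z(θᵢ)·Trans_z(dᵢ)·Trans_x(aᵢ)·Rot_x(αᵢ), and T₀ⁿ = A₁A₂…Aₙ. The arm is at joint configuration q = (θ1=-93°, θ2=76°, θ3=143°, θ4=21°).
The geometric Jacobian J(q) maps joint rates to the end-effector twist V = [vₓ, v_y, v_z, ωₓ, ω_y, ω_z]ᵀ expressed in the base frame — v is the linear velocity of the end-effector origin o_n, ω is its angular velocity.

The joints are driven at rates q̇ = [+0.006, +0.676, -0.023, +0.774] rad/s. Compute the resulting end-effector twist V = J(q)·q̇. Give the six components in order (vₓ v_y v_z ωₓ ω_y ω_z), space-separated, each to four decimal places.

0.0918 0.0937 -0.1095 -0.6776 -0.4523 -0.5955

o_n = [-0.9565, 0.0337, 0.1836]
J₁: ẑ×o_n = [-0.0337, -0.9565, 0.0000], ω = ẑ
J2: z=[-0.9986, 0.0523, 0.0000] o=[-0.0115, -0.2197, 0.0000] → [0.0096, 0.1834, -0.2036, -0.9986, 0.0523, 0.0000]
J3: z=[-0.9986, 0.0523, 0.0000] o=[-0.4666, -0.3049, 0.4366] → [-0.0132, -0.2527, -0.3124, -0.9986, 0.0523, 0.0000]
J4: z=[-0.0329, -0.6285, -0.7771] o=[-1.0040, -0.0510, 0.2541] → [0.1101, -0.0392, 0.0271, -0.0329, -0.6285, -0.7771]
V = J·q̇ = [0.0918, 0.0937, -0.1095, -0.6776, -0.4523, -0.5955]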